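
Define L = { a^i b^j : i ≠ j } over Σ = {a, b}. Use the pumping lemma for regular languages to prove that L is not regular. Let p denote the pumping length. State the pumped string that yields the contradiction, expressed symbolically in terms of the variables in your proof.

Assume L is regular; let p be its pumping constant.
Choose w = a^p b^{p+p!}. Since p ≠ p+p!, w ∈ L; and |w| ≥ p.
Write w = xyz as guaranteed by the lemma, with |xy| ≤ p and y is nonempty.
Because |xy| ≤ p and w begins with p copies of a, we have y = a^k with 1 ≤ k ≤ p.
Since 1 ≤ k ≤ p, k divides p!; set t = 1 + p!/k. Then xy^t z has p + (p!/k)·k = p + p! copies of a. Now the a-count equals the b-count, so i ≠ j fails. So xy^t z = a^{p+p!} b^{p+p!} ∉ L.
Contradiction. Therefore L is not regular.

a^{p+p!} b^{p+p!}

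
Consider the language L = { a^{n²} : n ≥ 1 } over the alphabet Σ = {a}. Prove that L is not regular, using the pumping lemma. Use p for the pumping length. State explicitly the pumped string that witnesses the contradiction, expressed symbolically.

Assume L is regular; let p be its pumping constant.
Take w = a^{p²} ∈ L with |w| = p² ≥ p.
Write w = xyz as guaranteed by the lemma, with |xy| ≤ p and y is nonempty.
Then y = a^k for some k with 1 ≤ k ≤ p.
Pump with i = 2: xy^2z = a^{p²+k}. Since 1 ≤ k ≤ p, p² < p²+k ≤ p²+p < (p+1)², so p²+k lies strictly between consecutive squares and is not a perfect square. So xy^2z ∉ L.
This contradicts the pumping lemma, so L is not regular.

a^{p²+k}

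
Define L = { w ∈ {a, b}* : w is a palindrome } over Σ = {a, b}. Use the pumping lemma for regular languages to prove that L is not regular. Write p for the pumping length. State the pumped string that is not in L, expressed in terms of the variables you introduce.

Suppose for contradiction that L is regular, and let p be the pumping length.
Take w = a^p b a^p, a palindrome of length 2p+1 ≥ p.
The pumping lemma gives a decomposition w = xyz where |xy| ≤ p and y is nonempty.
Since the first p symbols of w are all a's and |xy| ≤ p, y lies entirely in the leading a-block: y = a^k for some k with 1 ≤ k ≤ p.
Pump with i = 2: xy^2z = a^{p+k} b a^p. Its reverse is a^p b a^{p+k}, which differs from xy^2z since k ≥ 1. So xy^2z is not a palindrome and xy^2z ∉ L.
This contradicts the pumping lemma, so L is not regular.

a^{p+k} b a^p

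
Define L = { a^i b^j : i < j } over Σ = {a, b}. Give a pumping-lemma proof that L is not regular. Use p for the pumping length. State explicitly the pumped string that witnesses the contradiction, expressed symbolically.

Assume L is regular; let p be its pumping constant.
Choose w = a^p b^{p+1} ∈ L, with |w| = 2p+1 ≥ p.
The pumping lemma gives a decomposition w = xyz where |xy| ≤ p and |y| ≥ 1.
Because |xy| ≤ p and w begins with p copies of a, we have y = a^k with 1 ≤ k ≤ p.
Consider xy^2z = a^{p+k} b^{p+1}. Since k ≥ 1, the a-count p+k is at least p+1, so i < j fails; thus xy^2z ∉ L.
This is a contradiction; hence L is not regular.

a^{p+k} b^{p+1}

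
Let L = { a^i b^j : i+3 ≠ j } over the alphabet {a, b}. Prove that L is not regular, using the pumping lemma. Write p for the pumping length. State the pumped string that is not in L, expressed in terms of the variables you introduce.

Assume L is regular; let p be its pumping constant.
Choose w = a^p b^{p+p!+3}. Since p ≠ (p+p!+3)-3 = p+p!, w ∈ L; and |w| ≥ p.
Write w = xyz as guaranteed by the lemma, with |xy| ≤ p and |y| > 0.
Because |xy| ≤ p and w begins with p copies of a, we have y = a^k with 1 ≤ k ≤ p.
Since 1 ≤ k ≤ p, k divides p!; set t = 1 + p!/k. Then xy^t z has p + (p!/k)·k = p + p! copies of a. Now the a-count is p+p! and (b-count)-3 = (p+p!+3)-3 = p+p!, so i+3 ≠ j fails. So xy^t z = a^{p+p!} b^{p+p!+3} ∉ L.
This contradicts the pumping lemma, so L is not regular.

a^{p+p!} b^{p+p!+3}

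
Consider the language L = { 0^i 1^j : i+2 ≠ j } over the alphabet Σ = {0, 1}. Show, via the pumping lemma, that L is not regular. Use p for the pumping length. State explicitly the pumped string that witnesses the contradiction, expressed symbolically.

0^{p+p!} 1^{p+p!+2}

Toward a contradiction, assume L is regular with pumping length p.
Choose w = 0^p 1^{p+p!+2}. Since p ≠ (p+p!+2)-2 = p+p!, w ∈ L; and |w| ≥ p.
Write w = xyz as guaranteed by the lemma, with |xy| ≤ p and y is nonempty.
The first p characters of w are 0's, so xy (and hence y) consists only of 0's. Write y = 0^k, 1 ≤ k ≤ p.
Since 1 ≤ k ≤ p, k divides p!; set t = 1 + p!/k. Then xy^t z has p + (p!/k)·k = p + p! copies of 0. Now the 0-count is p+p! and (1-count)-2 = (p+p!+2)-2 = p+p!, so i+2 ≠ j fails. So xy^t z = 0^{p+p!} 1^{p+p!+2} ∉ L.
This contradicts the pumping lemma, so L is not regular.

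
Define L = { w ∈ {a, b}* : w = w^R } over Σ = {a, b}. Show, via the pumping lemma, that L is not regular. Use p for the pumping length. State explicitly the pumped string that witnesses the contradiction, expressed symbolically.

Suppose for contradiction that L is regular, and let p be the pumping length.
Take w = a^p b a^p, a palindrome of length 2p+1 ≥ p.
The pumping lemma gives a decomposition w = xyz where |xy| ≤ p and |y| > 0.
Because |xy| ≤ p and w begins with p copies of a, we have y = a^k with 1 ≤ k ≤ p.
Pump with i = 2: xy^2z = a^{p+k} b a^p. Its reverse is a^p b a^{p+k}, which differs from xy^2z since k ≥ 1. So xy^2z is not a palindrome and xy^2z ∉ L.
This is a contradiction; hence L is not regular.

a^{p+k} b a^p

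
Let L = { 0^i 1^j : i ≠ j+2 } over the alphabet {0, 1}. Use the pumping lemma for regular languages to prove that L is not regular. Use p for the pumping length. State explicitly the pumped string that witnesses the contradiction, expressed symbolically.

Assume L is regular; let p be its pumping constant.
Choose w = 0^p 1^{p+p!-2}. Since p ≠ (p+p!-2)+2 = p+p!, w ∈ L; and |w| ≥ p.
The pumping lemma gives a decomposition w = xyz where |xy| ≤ p and |y| > 0.
Since the first p symbols of w are all 0's and |xy| ≤ p, y lies entirely in the leading 0-block: y = 0^k for some k with 1 ≤ k ≤ p.
Since 1 ≤ k ≤ p, k divides p!; set t = 1 + p!/k. Then xy^t z has p + (p!/k)·k = p + p! copies of 0. Now the 0-count is p+p! and (1-count)+2 = (p+p!-2)+2 = p+p!, so i ≠ j+2 fails. So xy^t z = 0^{p+p!} 1^{p+p!-2} ∉ L.
This contradicts the pumping lemma, so L is not regular.

0^{p+p!} 1^{p+p!-2}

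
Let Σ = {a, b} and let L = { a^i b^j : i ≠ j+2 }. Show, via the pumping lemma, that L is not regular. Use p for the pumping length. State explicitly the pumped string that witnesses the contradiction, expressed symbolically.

Assume L is regular. Let p be the pumping length given by the pumping lemma.
Choose w = a^p b^{p+p!-2}. Since p ≠ (p+p!-2)+2 = p+p!, w ∈ L; and |w| ≥ p.
Write w = xyz as guaranteed by the lemma, with |xy| ≤ p and |y| > 0.
Because |xy| ≤ p and w begins with p copies of a, we have y = a^k with 1 ≤ k ≤ p.
Since 1 ≤ k ≤ p, k divides p!; set t = 1 + p!/k. Then xy^t z has p + (p!/k)·k = p + p! copies of a. Now the a-count is p+p! and (b-count)+2 = (p+p!-2)+2 = p+p!, so i ≠ j+2 fails. So xy^t z = a^{p+p!} b^{p+p!-2} ∉ L.
This is a contradiction; hence L is not regular.

a^{p+p!} b^{p+p!-2}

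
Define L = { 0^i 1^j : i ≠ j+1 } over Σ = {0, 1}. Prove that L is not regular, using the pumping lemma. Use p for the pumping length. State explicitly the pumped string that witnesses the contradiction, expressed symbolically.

0^{p+p!} 1^{p+p!-1}

Toward a contradiction, assume L is regular with pumping length p.
Choose w = 0^p 1^{p+p!-1}. Since p ≠ (p+p!-1)+1 = p+p!, w ∈ L; and |w| ≥ p.
The pumping lemma gives a decomposition w = xyz where |xy| ≤ p and y is nonempty.
Because |xy| ≤ p and w begins with p copies of 0, we have y = 0^k with 1 ≤ k ≤ p.
Since 1 ≤ k ≤ p, k divides p!; set t = 1 + p!/k. Then xy^t z has p + (p!/k)·k = p + p! copies of 0. Now the 0-count is p+p! and (1-count)+1 = (p+p!-1)+1 = p+p!, so i ≠ j+1 fails. So xy^t z = 0^{p+p!} 1^{p+p!-1} ∉ L.
This contradicts the pumping lemma, so L is not regular.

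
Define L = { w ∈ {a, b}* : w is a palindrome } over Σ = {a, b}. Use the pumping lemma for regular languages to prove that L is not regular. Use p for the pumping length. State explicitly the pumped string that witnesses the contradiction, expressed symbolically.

Suppose for contradiction that L is regular, and let p be the pumping length.
Take w = a^p b a^p, a palindrome of length 2p+1 ≥ p.
By the pumping lemma, w = xyz with |xy| ≤ p and y is nonempty.
Because |xy| ≤ p and w begins with p copies of a, we have y = a^k with 1 ≤ k ≤ p.
Pump with i = 2: xy^2z = a^{p+k} b a^p. Its reverse is a^p b a^{p+k}, which differs from xy^2z since k ≥ 1. So xy^2z is not a palindrome and xy^2z ∉ L.
This contradicts the pumping lemma, so L is not regular.

a^{p+k} b a^p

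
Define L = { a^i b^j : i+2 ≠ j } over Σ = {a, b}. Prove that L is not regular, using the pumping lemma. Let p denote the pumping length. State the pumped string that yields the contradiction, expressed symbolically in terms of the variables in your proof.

a^{p+p!} b^{p+p!+2}

Assume L is regular; let p be its pumping constant.
Choose w = a^p b^{p+p!+2}. Since p ≠ (p+p!+2)-2 = p+p!, w ∈ L; and |w| ≥ p.
The pumping lemma gives a decomposition w = xyz where |xy| ≤ p and |y| ≥ 1.
Because |xy| ≤ p and w begins with p copies of a, we have y = a^k with 1 ≤ k ≤ p.
Since 1 ≤ k ≤ p, k divides p!; set t = 1 + p!/k. Then xy^t z has p + (p!/k)·k = p + p! copies of a. Now the a-count is p+p! and (b-count)-2 = (p+p!+2)-2 = p+p!, so i+2 ≠ j fails. So xy^t z = a^{p+p!} b^{p+p!+2} ∉ L.
This is a contradiction; hence L is not regular.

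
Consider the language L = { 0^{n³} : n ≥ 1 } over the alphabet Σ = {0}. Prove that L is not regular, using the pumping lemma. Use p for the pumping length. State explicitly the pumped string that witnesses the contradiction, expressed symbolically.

Toward a contradiction, assume L is regular with pumping length p.
Take w = 0^{p³} ∈ L with |w| = p³ ≥ p.
By the pumping lemma, w = xyz with |xy| ≤ p and y is nonempty.
Then y = 0^k for some k with 1 ≤ k ≤ p.
Pump with i = 2: xy^2z = 0^{p³+k}. Since 1 ≤ k ≤ p, p³ < p³+k ≤ p³+p < p³+3p²+3p+1 = (p+1)³, so p³+k is not a perfect cube. So xy^2z ∉ L.
This is a contradiction; hence L is not regular.

0^{p³+k}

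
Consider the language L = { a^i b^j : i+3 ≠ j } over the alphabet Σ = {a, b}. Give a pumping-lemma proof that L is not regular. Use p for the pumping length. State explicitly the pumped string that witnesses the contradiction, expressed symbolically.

a^{p+p!} b^{p+p!+3}

Toward a contradiction, assume L is regular with pumping length p.
Choose w = a^p b^{p+p!+3}. Since p ≠ (p+p!+3)-3 = p+p!, w ∈ L; and |w| ≥ p.
By the pumping lemma, w = xyz with |xy| ≤ p and |y| > 0.
The first p characters of w are a's, so xy (and hence y) consists only of a's. Write y = a^k, 1 ≤ k ≤ p.
Since 1 ≤ k ≤ p, k divides p!; set t = 1 + p!/k. Then xy^t z has p + (p!/k)·k = p + p! copies of a. Now the a-count is p+p! and (b-count)-3 = (p+p!+3)-3 = p+p!, so i+3 ≠ j fails. So xy^t z = a^{p+p!} b^{p+p!+3} ∉ L.
This is a contradiction; hence L is not regular.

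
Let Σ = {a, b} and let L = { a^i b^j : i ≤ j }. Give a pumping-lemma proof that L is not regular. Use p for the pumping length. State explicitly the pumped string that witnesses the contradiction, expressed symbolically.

a^{p+k} b^p

Suppose for contradiction that L is regular, and let p be the pumping length.
Choose w = a^p b^p ∈ L, with |w| = 2p ≥ p.
By the pumping lemma, w = xyz with |xy| ≤ p and y is nonempty.
The first p characters of w are a's, so xy (and hence y) consists only of a's. Write y = a^k, 1 ≤ k ≤ p.
Consider xy^2z = a^{p+k} b^p. Since k ≥ 1, the a-count p+k exceeds the b-count p, so i ≤ j fails; thus xy^2z ∉ L.
This is a contradiction; hence L is not regular.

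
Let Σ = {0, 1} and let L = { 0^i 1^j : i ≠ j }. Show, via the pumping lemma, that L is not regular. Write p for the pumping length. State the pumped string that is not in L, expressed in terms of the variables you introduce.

0^{p+p!} 1^{p+p!}

Toward a contradiction, assume L is regular with pumping length p.
Choose w = 0^p 1^{p+p!}. Since p ≠ p+p!, w ∈ L; and |w| ≥ p.
The pumping lemma gives a decomposition w = xyz where |xy| ≤ p and |y| ≥ 1.
Because |xy| ≤ p and w begins with p copies of 0, we have y = 0^k with 1 ≤ k ≤ p.
Since 1 ≤ k ≤ p, k divides p!; set t = 1 + p!/k. Then xy^t z has p + (p!/k)·k = p + p! copies of 0. Now the 0-count equals the 1-count, so i ≠ j fails. So xy^t z = 0^{p+p!} 1^{p+p!} ∉ L.
Contradiction. Therefore L is not regular.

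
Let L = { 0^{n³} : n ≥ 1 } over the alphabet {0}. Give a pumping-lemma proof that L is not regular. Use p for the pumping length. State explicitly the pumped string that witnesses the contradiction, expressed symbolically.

0^{p³+k}

Suppose for contradiction that L is regular, and let p be the pumping length.
Take w = 0^{p³} ∈ L with |w| = p³ ≥ p.
The pumping lemma gives a decomposition w = xyz where |xy| ≤ p and |y| ≥ 1.
Then y = 0^k for some k with 1 ≤ k ≤ p.
Pump with i = 2: xy^2z = 0^{p³+k}. Since 1 ≤ k ≤ p, p³ < p³+k ≤ p³+p < p³+3p²+3p+1 = (p+1)³, so p³+k is not a perfect cube. So xy^2z ∉ L.
Contradiction. Therefore L is not regular.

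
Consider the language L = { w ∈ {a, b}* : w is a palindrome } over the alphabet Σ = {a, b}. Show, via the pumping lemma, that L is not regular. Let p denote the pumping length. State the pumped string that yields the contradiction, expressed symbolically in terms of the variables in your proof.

Assume L is regular. Let p be the pumping length given by the pumping lemma.
Take w = a^p b a^p, a palindrome of length 2p+1 ≥ p.
The pumping lemma gives a decomposition w = xyz where |xy| ≤ p and |y| > 0.
Since the first p symbols of w are all a's and |xy| ≤ p, y lies entirely in the leading a-block: y = a^k for some k with 1 ≤ k ≤ p.
Pump with i = 2: xy^2z = a^{p+k} b a^p. Its reverse is a^p b a^{p+k}, which differs from xy^2z since k ≥ 1. So xy^2z is not a palindrome and xy^2z ∉ L.
Contradiction. Therefore L is not regular.

a^{p+k} b a^p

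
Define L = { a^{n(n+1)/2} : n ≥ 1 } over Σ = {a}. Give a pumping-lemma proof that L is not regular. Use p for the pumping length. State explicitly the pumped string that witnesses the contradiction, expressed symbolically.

a^{p(p+1)/2+k}

Toward a contradiction, assume L is regular with pumping length p.
Take w = a^{p(p+1)/2} ∈ L with |w| = p(p+1)/2 ≥ p.
The pumping lemma gives a decomposition w = xyz where |xy| ≤ p and |y| > 0.
Then y = a^k for some k with 1 ≤ k ≤ p.
Pump with i = 2: xy^2z = a^{p(p+1)/2+k}. Since 1 ≤ k ≤ p, p(p+1)/2 < p(p+1)/2+k ≤ p(p+1)/2+p < (p+1)(p+2)/2, so p(p+1)/2+k is strictly between consecutive triangular numbers. So xy^2z ∉ L.
This contradicts the pumping lemma, so L is not regular.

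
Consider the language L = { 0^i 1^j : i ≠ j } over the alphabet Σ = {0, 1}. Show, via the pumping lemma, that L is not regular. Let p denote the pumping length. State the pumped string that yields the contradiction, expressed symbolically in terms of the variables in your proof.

0^{p+p!} 1^{p+p!}

Toward a contradiction, assume L is regular with pumping length p.
Choose w = 0^p 1^{p+p!}. Since p ≠ p+p!, w ∈ L; and |w| ≥ p.
The pumping lemma gives a decomposition w = xyz where |xy| ≤ p and y is nonempty.
Because |xy| ≤ p and w begins with p copies of 0, we have y = 0^k with 1 ≤ k ≤ p.
Since 1 ≤ k ≤ p, k divides p!; set t = 1 + p!/k. Then xy^t z has p + (p!/k)·k = p + p! copies of 0. Now the 0-count equals the 1-count, so i ≠ j fails. So xy^t z = 0^{p+p!} 1^{p+p!} ∉ L.
This contradicts the pumping lemma, so L is not regular.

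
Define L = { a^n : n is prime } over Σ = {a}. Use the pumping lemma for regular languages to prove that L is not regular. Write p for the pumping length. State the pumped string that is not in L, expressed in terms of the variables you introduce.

a^{q(1+k)}

Suppose for contradiction that L is regular, and let p be the pumping length.
Let q be a prime with q ≥ p+2 (infinitely many primes exist), and take w = a^q ∈ L with |w| = q ≥ p.
By the pumping lemma, w = xyz with |xy| ≤ p and |y| ≥ 1.
Then y = a^k for some k with 1 ≤ k ≤ p.
Since 1 ≤ k ≤ p, |xz| = q-k. Pump with i = q+1: |xy^{q+1}z| = (q-k)+(q+1)k = q+qk = q(1+k), which is composite (both factors ≥ 2). So xy^{q+1}z = a^{q(1+k)} ∉ L.
Contradiction. Therefore L is not regular.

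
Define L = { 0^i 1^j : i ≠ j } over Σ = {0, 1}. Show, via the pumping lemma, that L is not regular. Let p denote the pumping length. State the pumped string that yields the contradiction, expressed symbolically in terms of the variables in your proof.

0^{p+p!} 1^{p+p!}

Suppose for contradiction that L is regular, and let p be the pumping length.
Choose w = 0^p 1^{p+p!}. Since p ≠ p+p!, w ∈ L; and |w| ≥ p.
Write w = xyz as guaranteed by the lemma, with |xy| ≤ p and |y| ≥ 1.
The first p characters of w are 0's, so xy (and hence y) consists only of 0's. Write y = 0^k, 1 ≤ k ≤ p.
Since 1 ≤ k ≤ p, k divides p!; set t = 1 + p!/k. Then xy^t z has p + (p!/k)·k = p + p! copies of 0. Now the 0-count equals the 1-count, so i ≠ j fails. So xy^t z = 0^{p+p!} 1^{p+p!} ∉ L.
This is a contradiction; hence L is not regular.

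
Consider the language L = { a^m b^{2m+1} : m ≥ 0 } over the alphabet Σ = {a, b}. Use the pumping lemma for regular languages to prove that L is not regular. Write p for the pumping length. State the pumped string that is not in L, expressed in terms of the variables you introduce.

Toward a contradiction, assume L is regular with pumping length p.
Choose w = a^p b^{2p+1}, which is in L with |w| = 3p+1 ≥ p.
By the pumping lemma, w = xyz with |xy| ≤ p and |y| > 0.
The first p characters of w are a's, so xy (and hence y) consists only of a's. Write y = a^k, 1 ≤ k ≤ p.
Pump with i = 2: xy^2z = a^{p+k} b^{2p+1}. For this to lie in L we would need 2p+1 = 2(p+k)+1, which forces k = 0. But k ≥ 1, so xy^2z ∉ L.
Contradiction. Therefore L is not regular.

a^{p+k} b^{2p+1}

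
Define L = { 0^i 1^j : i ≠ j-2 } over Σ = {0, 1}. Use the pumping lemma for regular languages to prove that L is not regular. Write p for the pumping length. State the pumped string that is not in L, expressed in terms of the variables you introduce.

Suppose for contradiction that L is regular, and let p be the pumping length.
Choose w = 0^p 1^{p+p!+2}. Since p ≠ (p+p!+2)-2 = p+p!, w ∈ L; and |w| ≥ p.
The pumping lemma gives a decomposition w = xyz where |xy| ≤ p and y is nonempty.
Because |xy| ≤ p and w begins with p copies of 0, we have y = 0^k with 1 ≤ k ≤ p.
Since 1 ≤ k ≤ p, k divides p!; set t = 1 + p!/k. Then xy^t z has p + (p!/k)·k = p + p! copies of 0. Now the 0-count is p+p! and (1-count)-2 = (p+p!+2)-2 = p+p!, so i ≠ j-2 fails. So xy^t z = 0^{p+p!} 1^{p+p!+2} ∉ L.
Contradiction. Therefore L is not regular.

0^{p+p!} 1^{p+p!+2}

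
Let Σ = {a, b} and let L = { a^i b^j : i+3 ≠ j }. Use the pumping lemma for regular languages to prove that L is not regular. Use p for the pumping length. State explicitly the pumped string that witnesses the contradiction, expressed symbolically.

Assume L is regular. Let p be the pumping length given by the pumping lemma.
Choose w = a^p b^{p+p!+3}. Since p ≠ (p+p!+3)-3 = p+p!, w ∈ L; and |w| ≥ p.
By the pumping lemma, w = xyz with |xy| ≤ p and y is nonempty.
The first p characters of w are a's, so xy (and hence y) consists only of a's. Write y = a^k, 1 ≤ k ≤ p.
Since 1 ≤ k ≤ p, k divides p!; set t = 1 + p!/k. Then xy^t z has p + (p!/k)·k = p + p! copies of a. Now the a-count is p+p! and (b-count)-3 = (p+p!+3)-3 = p+p!, so i+3 ≠ j fails. So xy^t z = a^{p+p!} b^{p+p!+3} ∉ L.
This is a contradiction; hence L is not regular.

a^{p+p!} b^{p+p!+3}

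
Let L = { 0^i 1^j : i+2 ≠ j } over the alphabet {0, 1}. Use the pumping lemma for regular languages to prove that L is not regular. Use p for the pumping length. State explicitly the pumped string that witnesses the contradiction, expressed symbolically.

Toward a contradiction, assume L is regular with pumping length p.
Choose w = 0^p 1^{p+p!+2}. Since p ≠ (p+p!+2)-2 = p+p!, w ∈ L; and |w| ≥ p.
By the pumping lemma, w = xyz with |xy| ≤ p and |y| ≥ 1.
Since the first p symbols of w are all 0's and |xy| ≤ p, y lies entirely in the leading 0-block: y = 0^k for some k with 1 ≤ k ≤ p.
Since 1 ≤ k ≤ p, k divides p!; set t = 1 + p!/k. Then xy^t z has p + (p!/k)·k = p + p! copies of 0. Now the 0-count is p+p! and (1-count)-2 = (p+p!+2)-2 = p+p!, so i+2 ≠ j fails. So xy^t z = 0^{p+p!} 1^{p+p!+2} ∉ L.
This is a contradiction; hence L is not regular.

0^{p+p!} 1^{p+p!+2}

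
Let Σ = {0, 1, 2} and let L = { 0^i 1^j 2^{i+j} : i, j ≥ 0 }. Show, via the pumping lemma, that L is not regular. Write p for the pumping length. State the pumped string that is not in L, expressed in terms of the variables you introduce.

Assume L is regular. Let p be the pumping length given by the pumping lemma.
Take w = 0^p 1^p 2^{2p} ∈ L (with i=j=p, i+j=2p), |w| = 4p ≥ p.
The pumping lemma gives a decomposition w = xyz where |xy| ≤ p and y is nonempty.
Since the first p symbols of w are all 0's and |xy| ≤ p, y lies entirely in the leading 0-block: y = 0^k for some k with 1 ≤ k ≤ p.
Consider xy^2z = 0^{p+k} 1^p 2^{2p}. Now the 0- and 1-counts sum to 2p+k, but the 2-count is 2p ≠ 2p+k. So xy^2z ∉ L.
This is a contradiction; hence L is not regular.

0^{p+k} 1^p 2^{2p}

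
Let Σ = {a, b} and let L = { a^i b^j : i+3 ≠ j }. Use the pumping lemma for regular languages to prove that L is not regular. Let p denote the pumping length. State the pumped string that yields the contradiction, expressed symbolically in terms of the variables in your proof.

Assume L is regular. Let p be the pumping length given by the pumping lemma.
Choose w = a^p b^{p+p!+3}. Since p ≠ (p+p!+3)-3 = p+p!, w ∈ L; and |w| ≥ p.
Write w = xyz as guaranteed by the lemma, with |xy| ≤ p and |y| ≥ 1.
Since the first p symbols of w are all a's and |xy| ≤ p, y lies entirely in the leading a-block: y = a^k for some k with 1 ≤ k ≤ p.
Since 1 ≤ k ≤ p, k divides p!; set t = 1 + p!/k. Then xy^t z has p + (p!/k)·k = p + p! copies of a. Now the a-count is p+p! and (b-count)-3 = (p+p!+3)-3 = p+p!, so i+3 ≠ j fails. So xy^t z = a^{p+p!} b^{p+p!+3} ∉ L.
This contradicts the pumping lemma, so L is not regular.

a^{p+p!} b^{p+p!+3}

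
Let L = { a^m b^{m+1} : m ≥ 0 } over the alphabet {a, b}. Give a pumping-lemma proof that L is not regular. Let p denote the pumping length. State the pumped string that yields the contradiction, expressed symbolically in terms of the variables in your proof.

a^{p+k} b^{p+1}

Toward a contradiction, assume L is regular with pumping length p.
Take w = a^p b^{p+1}. Then w ∈ L and |w| = 2p+1 ≥ p.
By the pumping lemma, w = xyz with |xy| ≤ p and y is nonempty.
The first p characters of w are a's, so xy (and hence y) consists only of a's. Write y = a^k, 1 ≤ k ≤ p.
Pump with i = 2: xy^2z = a^{p+k} b^{p+1}. For this to lie in L we would need p+1 = (p+k)+1, which forces k = 0. But k ≥ 1, so xy^2z ∉ L.
This is a contradiction; hence L is not regular.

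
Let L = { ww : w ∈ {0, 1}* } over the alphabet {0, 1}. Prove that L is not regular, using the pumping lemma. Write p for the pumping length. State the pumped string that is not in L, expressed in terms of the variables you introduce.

Toward a contradiction, assume L is regular with pumping length p.
Take w = 0^p 1^p 0^p 1^p = uu where u = 0^p1^p; then w ∈ L and |w| = 4p ≥ p.
Write w = xyz as guaranteed by the lemma, with |xy| ≤ p and y is nonempty.
Since the first p symbols of w are all 0's and |xy| ≤ p, y lies entirely in the leading 0-block: y = 0^k for some k with 1 ≤ k ≤ p.
Pump with i = 2: xy^2z = 0^{p+k} 1^p 0^p 1^p, of length 4p+k. Suppose this equals vv. The string starts with 0 and ends with 1, so v does too; thus the boundary between the two copies of v is a 1→0 transition. There is exactly one such transition, at position 2p+k, so |v| = 2p+k and |vv| = 4p+2k ≠ 4p+k since k ≥ 1. So xy^2z ∉ L.
This contradicts the pumping lemma, so L is not regular.

0^{p+k} 1^p 0^p 1^p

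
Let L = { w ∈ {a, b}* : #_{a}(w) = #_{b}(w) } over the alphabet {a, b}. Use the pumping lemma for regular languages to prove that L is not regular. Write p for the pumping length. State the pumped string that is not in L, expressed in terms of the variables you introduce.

Suppose for contradiction that L is regular, and let p be the pumping length.
Choose w = a^p b^p ∈ L with |w| = 2p ≥ p.
Write w = xyz as guaranteed by the lemma, with |xy| ≤ p and |y| ≥ 1.
Because |xy| ≤ p and w begins with p copies of a, we have y = a^k with 1 ≤ k ≤ p.
Pump with i = 2: xy^2z = a^{p+k} b^p has p+k occurrences of a but only p of b. Since k ≥ 1 the counts differ, so xy^2z ∉ L.
Contradiction. Therefore L is not regular.

a^{p+k} b^p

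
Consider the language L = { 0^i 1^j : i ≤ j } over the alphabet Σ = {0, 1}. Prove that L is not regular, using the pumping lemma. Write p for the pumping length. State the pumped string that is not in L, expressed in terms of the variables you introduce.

0^{p+k} 1^p

Assume L is regular. Let p be the pumping length given by the pumping lemma.
Choose w = 0^p 1^p ∈ L, with |w| = 2p ≥ p.
The pumping lemma gives a decomposition w = xyz where |xy| ≤ p and |y| > 0.
Since the first p symbols of w are all 0's and |xy| ≤ p, y lies entirely in the leading 0-block: y = 0^k for some k with 1 ≤ k ≤ p.
Consider xy^2z = 0^{p+k} 1^p. Since k ≥ 1, the 0-count p+k exceeds the 1-count p, so i ≤ j fails; thus xy^2z ∉ L.
Contradiction. Therefore L is not regular.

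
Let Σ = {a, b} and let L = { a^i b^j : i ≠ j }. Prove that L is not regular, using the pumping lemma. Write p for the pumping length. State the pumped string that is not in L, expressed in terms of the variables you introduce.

a^{p+p!} b^{p+p!}

Toward a contradiction, assume L is regular with pumping length p.
Choose w = a^p b^{p+p!}. Since p ≠ p+p!, w ∈ L; and |w| ≥ p.
Write w = xyz as guaranteed by the lemma, with |xy| ≤ p and |y| > 0.
The first p characters of w are a's, so xy (and hence y) consists only of a's. Write y = a^k, 1 ≤ k ≤ p.
Since 1 ≤ k ≤ p, k divides p!; set t = 1 + p!/k. Then xy^t z has p + (p!/k)·k = p + p! copies of a. Now the a-count equals the b-count, so i ≠ j fails. So xy^t z = a^{p+p!} b^{p+p!} ∉ L.
This is a contradiction; hence L is not regular.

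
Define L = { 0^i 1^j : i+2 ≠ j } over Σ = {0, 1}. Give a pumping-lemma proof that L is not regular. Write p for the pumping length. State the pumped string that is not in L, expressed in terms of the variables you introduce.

Assume L is regular. Let p be the pumping length given by the pumping lemma.
Choose w = 0^p 1^{p+p!+2}. Since p ≠ (p+p!+2)-2 = p+p!, w ∈ L; and |w| ≥ p.
By the pumping lemma, w = xyz with |xy| ≤ p and |y| ≥ 1.
Since the first p symbols of w are all 0's and |xy| ≤ p, y lies entirely in the leading 0-block: y = 0^k for some k with 1 ≤ k ≤ p.
Since 1 ≤ k ≤ p, k divides p!; set t = 1 + p!/k. Then xy^t z has p + (p!/k)·k = p + p! copies of 0. Now the 0-count is p+p! and (1-count)-2 = (p+p!+2)-2 = p+p!, so i+2 ≠ j fails. So xy^t z = 0^{p+p!} 1^{p+p!+2} ∉ L.
This is a contradiction; hence L is not regular.

0^{p+p!} 1^{p+p!+2}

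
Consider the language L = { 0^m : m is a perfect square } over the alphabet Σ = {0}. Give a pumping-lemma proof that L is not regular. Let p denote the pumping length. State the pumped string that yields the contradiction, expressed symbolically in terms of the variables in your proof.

0^{p²+k}

Assume L is regular. Let p be the pumping length given by the pumping lemma.
Take w = 0^{p²} ∈ L with |w| = p² ≥ p.
By the pumping lemma, w = xyz with |xy| ≤ p and y is nonempty.
Then y = 0^k for some k with 1 ≤ k ≤ p.
Pump with i = 2: xy^2z = 0^{p²+k}. Since 1 ≤ k ≤ p, p² < p²+k ≤ p²+p < (p+1)², so p²+k lies strictly between consecutive squares and is not a perfect square. So xy^2z ∉ L.
This contradicts the pumping lemma, so L is not regular.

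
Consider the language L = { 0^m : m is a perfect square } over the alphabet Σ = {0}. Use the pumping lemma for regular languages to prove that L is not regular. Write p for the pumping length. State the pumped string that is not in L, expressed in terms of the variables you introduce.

0^{p²+k}

Assume L is regular; let p be its pumping constant.
Take w = 0^{p²} ∈ L with |w| = p² ≥ p.
The pumping lemma gives a decomposition w = xyz where |xy| ≤ p and |y| > 0.
Then y = 0^k for some k with 1 ≤ k ≤ p.
Pump with i = 2: xy^2z = 0^{p²+k}. Since 1 ≤ k ≤ p, p² < p²+k ≤ p²+p < (p+1)², so p²+k lies strictly between consecutive squares and is not a perfect square. So xy^2z ∉ L.
This is a contradiction; hence L is not regular.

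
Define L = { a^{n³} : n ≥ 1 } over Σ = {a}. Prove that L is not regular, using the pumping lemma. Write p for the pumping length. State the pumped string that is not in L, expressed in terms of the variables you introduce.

a^{p³+k}

Assume L is regular; let p be its pumping constant.
Take w = a^{p³} ∈ L with |w| = p³ ≥ p.
By the pumping lemma, w = xyz with |xy| ≤ p and |y| ≥ 1.
Then y = a^k for some k with 1 ≤ k ≤ p.
Pump with i = 2: xy^2z = a^{p³+k}. Since 1 ≤ k ≤ p, p³ < p³+k ≤ p³+p < p³+3p²+3p+1 = (p+1)³, so p³+k is not a perfect cube. So xy^2z ∉ L.
This contradicts the pumping lemma, so L is not regular.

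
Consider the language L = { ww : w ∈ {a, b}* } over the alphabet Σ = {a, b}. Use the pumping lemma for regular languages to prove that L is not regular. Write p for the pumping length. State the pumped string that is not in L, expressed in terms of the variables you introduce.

Toward a contradiction, assume L is regular with pumping length p.
Take w = a^p b^p a^p b^p = uu where u = a^pb^p; then w ∈ L and |w| = 4p ≥ p.
The pumping lemma gives a decomposition w = xyz where |xy| ≤ p and y is nonempty.
Because |xy| ≤ p and w begins with p copies of a, we have y = a^k with 1 ≤ k ≤ p.
Pump with i = 2: xy^2z = a^{p+k} b^p a^p b^p, of length 4p+k. Suppose this equals vv. The string starts with a and ends with b, so v does too; thus the boundary between the two copies of v is a b→a transition. There is exactly one such transition, at position 2p+k, so |v| = 2p+k and |vv| = 4p+2k ≠ 4p+k since k ≥ 1. So xy^2z ∉ L.
Contradiction. Therefore L is not regular.

a^{p+k} b^p a^p b^p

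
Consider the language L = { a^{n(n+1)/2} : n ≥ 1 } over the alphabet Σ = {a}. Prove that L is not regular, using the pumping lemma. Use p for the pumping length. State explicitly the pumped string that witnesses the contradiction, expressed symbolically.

Assume L is regular. Let p be the pumping length given by the pumping lemma.
Take w = a^{p(p+1)/2} ∈ L with |w| = p(p+1)/2 ≥ p.
The pumping lemma gives a decomposition w = xyz where |xy| ≤ p and |y| ≥ 1.
Then y = a^k for some k with 1 ≤ k ≤ p.
Pump with i = 2: xy^2z = a^{p(p+1)/2+k}. Since 1 ≤ k ≤ p, p(p+1)/2 < p(p+1)/2+k ≤ p(p+1)/2+p < (p+1)(p+2)/2, so p(p+1)/2+k is strictly between consecutive triangular numbers. So xy^2z ∉ L.
This contradicts the pumping lemma, so L is not regular.

a^{p(p+1)/2+k}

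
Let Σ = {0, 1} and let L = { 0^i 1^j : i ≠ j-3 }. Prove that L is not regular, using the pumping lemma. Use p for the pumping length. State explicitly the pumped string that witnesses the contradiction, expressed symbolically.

Suppose for contradiction that L is regular, and let p be the pumping length.
Choose w = 0^p 1^{p+p!+3}. Since p ≠ (p+p!+3)-3 = p+p!, w ∈ L; and |w| ≥ p.
By the pumping lemma, w = xyz with |xy| ≤ p and |y| ≥ 1.
Because |xy| ≤ p and w begins with p copies of 0, we have y = 0^k with 1 ≤ k ≤ p.
Since 1 ≤ k ≤ p, k divides p!; set t = 1 + p!/k. Then xy^t z has p + (p!/k)·k = p + p! copies of 0. Now the 0-count is p+p! and (1-count)-3 = (p+p!+3)-3 = p+p!, so i ≠ j-3 fails. So xy^t z = 0^{p+p!} 1^{p+p!+3} ∉ L.
Contradiction. Therefore L is not regular.

0^{p+p!} 1^{p+p!+3}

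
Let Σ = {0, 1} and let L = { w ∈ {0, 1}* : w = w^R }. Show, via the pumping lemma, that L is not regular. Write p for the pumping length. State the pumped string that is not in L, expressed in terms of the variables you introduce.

Assume L is regular; let p be its pumping constant.
Take w = 0^p 1 0^p, a palindrome of length 2p+1 ≥ p.
Write w = xyz as guaranteed by the lemma, with |xy| ≤ p and y is nonempty.
The first p characters of w are 0's, so xy (and hence y) consists only of 0's. Write y = 0^k, 1 ≤ k ≤ p.
Pump with i = 2: xy^2z = 0^{p+k} 1 0^p. Its reverse is 0^p 1 0^{p+k}, which differs from xy^2z since k ≥ 1. So xy^2z is not a palindrome and xy^2z ∉ L.
This contradicts the pumping lemma, so L is not regular.

0^{p+k} 1 0^p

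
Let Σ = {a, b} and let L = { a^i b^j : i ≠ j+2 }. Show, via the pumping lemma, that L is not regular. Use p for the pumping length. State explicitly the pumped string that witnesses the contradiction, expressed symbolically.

Suppose for contradiction that L is regular, and let p be the pumping length.
Choose w = a^p b^{p+p!-2}. Since p ≠ (p+p!-2)+2 = p+p!, w ∈ L; and |w| ≥ p.
Write w = xyz as guaranteed by the lemma, with |xy| ≤ p and |y| ≥ 1.
Because |xy| ≤ p and w begins with p copies of a, we have y = a^k with 1 ≤ k ≤ p.
Since 1 ≤ k ≤ p, k divides p!; set t = 1 + p!/k. Then xy^t z has p + (p!/k)·k = p + p! copies of a. Now the a-count is p+p! and (b-count)+2 = (p+p!-2)+2 = p+p!, so i ≠ j+2 fails. So xy^t z = a^{p+p!} b^{p+p!-2} ∉ L.
This contradicts the pumping lemma, so L is not regular.

a^{p+p!} b^{p+p!-2}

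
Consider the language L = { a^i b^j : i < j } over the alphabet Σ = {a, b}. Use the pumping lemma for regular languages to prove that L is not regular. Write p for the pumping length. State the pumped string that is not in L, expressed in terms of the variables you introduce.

a^{p+k} b^{p+1}

Assume L is regular. Let p be the pumping length given by the pumping lemma.
Choose w = a^p b^{p+1} ∈ L, with |w| = 2p+1 ≥ p.
By the pumping lemma, w = xyz with |xy| ≤ p and y is nonempty.
The first p characters of w are a's, so xy (and hence y) consists only of a's. Write y = a^k, 1 ≤ k ≤ p.
Consider xy^2z = a^{p+k} b^{p+1}. Since k ≥ 1, the a-count p+k is at least p+1, so i < j fails; thus xy^2z ∉ L.
Contradiction. Therefore L is not regular.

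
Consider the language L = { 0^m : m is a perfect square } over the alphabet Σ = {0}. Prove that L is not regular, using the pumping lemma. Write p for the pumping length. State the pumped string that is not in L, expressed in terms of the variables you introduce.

Assume L is regular. Let p be the pumping length given by the pumping lemma.
Take w = 0^{p²} ∈ L with |w| = p² ≥ p.
By the pumping lemma, w = xyz with |xy| ≤ p and |y| ≥ 1.
Then y = 0^k for some k with 1 ≤ k ≤ p.
Pump with i = 2: xy^2z = 0^{p²+k}. Since 1 ≤ k ≤ p, p² < p²+k ≤ p²+p < (p+1)², so p²+k lies strictly between consecutive squares and is not a perfect square. So xy^2z ∉ L.
This contradicts the pumping lemma, so L is not regular.

0^{p²+k}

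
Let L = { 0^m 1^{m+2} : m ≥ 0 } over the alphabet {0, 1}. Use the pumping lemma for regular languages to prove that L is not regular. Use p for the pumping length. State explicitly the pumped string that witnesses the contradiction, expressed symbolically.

Assume L is regular; let p be its pumping constant.
Let w = 0^p 1^{p+2} ∈ L; note |w| = 2p+2 ≥ p.
The pumping lemma gives a decomposition w = xyz where |xy| ≤ p and |y| > 0.
Because |xy| ≤ p and w begins with p copies of 0, we have y = 0^k with 1 ≤ k ≤ p.
Pump with i = 2: xy^2z = 0^{p+k} 1^{p+2}. For this to lie in L we would need p+2 = (p+k)+2, which forces k = 0. But k ≥ 1, so xy^2z ∉ L.
This contradicts the pumping lemma, so L is not regular.

0^{p+k} 1^{p+2}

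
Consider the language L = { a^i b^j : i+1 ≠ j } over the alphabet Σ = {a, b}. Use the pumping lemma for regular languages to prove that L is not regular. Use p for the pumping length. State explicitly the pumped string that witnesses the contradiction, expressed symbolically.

a^{p+p!} b^{p+p!+1}

Toward a contradiction, assume L is regular with pumping length p.
Choose w = a^p b^{p+p!+1}. Since p ≠ (p+p!+1)-1 = p+p!, w ∈ L; and |w| ≥ p.
By the pumping lemma, w = xyz with |xy| ≤ p and y is nonempty.
Since the first p symbols of w are all a's and |xy| ≤ p, y lies entirely in the leading a-block: y = a^k for some k with 1 ≤ k ≤ p.
Since 1 ≤ k ≤ p, k divides p!; set t = 1 + p!/k. Then xy^t z has p + (p!/k)·k = p + p! copies of a. Now the a-count is p+p! and (b-count)-1 = (p+p!+1)-1 = p+p!, so i+1 ≠ j fails. So xy^t z = a^{p+p!} b^{p+p!+1} ∉ L.
Contradiction. Therefore L is not regular.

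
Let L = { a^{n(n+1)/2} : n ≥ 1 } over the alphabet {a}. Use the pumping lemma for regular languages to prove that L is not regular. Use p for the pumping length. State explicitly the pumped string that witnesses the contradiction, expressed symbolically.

Assume L is regular; let p be its pumping constant.
Take w = a^{p(p+1)/2} ∈ L with |w| = p(p+1)/2 ≥ p.
The pumping lemma gives a decomposition w = xyz where |xy| ≤ p and |y| ≥ 1.
Then y = a^k for some k with 1 ≤ k ≤ p.
Pump with i = 2: xy^2z = a^{p(p+1)/2+k}. Since 1 ≤ k ≤ p, p(p+1)/2 < p(p+1)/2+k ≤ p(p+1)/2+p < (p+1)(p+2)/2, so p(p+1)/2+k is strictly between consecutive triangular numbers. So xy^2z ∉ L.
This is a contradiction; hence L is not regular.

a^{p(p+1)/2+k}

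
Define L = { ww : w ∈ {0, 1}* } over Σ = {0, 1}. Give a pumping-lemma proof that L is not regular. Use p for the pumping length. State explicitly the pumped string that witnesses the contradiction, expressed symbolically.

0^{p+k} 1^p 0^p 1^p

Suppose for contradiction that L is regular, and let p be the pumping length.
Take w = 0^p 1^p 0^p 1^p = uu where u = 0^p1^p; then w ∈ L and |w| = 4p ≥ p.
Write w = xyz as guaranteed by the lemma, with |xy| ≤ p and |y| > 0.
Since the first p symbols of w are all 0's and |xy| ≤ p, y lies entirely in the leading 0-block: y = 0^k for some k with 1 ≤ k ≤ p.
Pump with i = 2: xy^2z = 0^{p+k} 1^p 0^p 1^p, of length 4p+k. Suppose this equals vv. The string starts with 0 and ends with 1, so v does too; thus the boundary between the two copies of v is a 1→0 transition. There is exactly one such transition, at position 2p+k, so |v| = 2p+k and |vv| = 4p+2k ≠ 4p+k since k ≥ 1. So xy^2z ∉ L.
This contradicts the pumping lemma, so L is not regular.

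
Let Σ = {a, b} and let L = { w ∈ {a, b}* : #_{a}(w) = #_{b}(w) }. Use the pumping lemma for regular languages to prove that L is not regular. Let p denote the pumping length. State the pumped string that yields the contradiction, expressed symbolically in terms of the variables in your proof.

Assume L is regular. Let p be the pumping length given by the pumping lemma.
Choose w = a^p b^p ∈ L with |w| = 2p ≥ p.
By the pumping lemma, w = xyz with |xy| ≤ p and |y| ≥ 1.
Since the first p symbols of w are all a's and |xy| ≤ p, y lies entirely in the leading a-block: y = a^k for some k with 1 ≤ k ≤ p.
Pump with i = 2: xy^2z = a^{p+k} b^p has p+k occurrences of a but only p of b. Since k ≥ 1 the counts differ, so xy^2z ∉ L.
Contradiction. Therefore L is not regular.

a^{p+k} b^p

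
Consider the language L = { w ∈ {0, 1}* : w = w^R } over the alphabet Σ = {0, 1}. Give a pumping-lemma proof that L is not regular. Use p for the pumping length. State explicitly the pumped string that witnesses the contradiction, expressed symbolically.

0^{p+k} 1 0^p

Toward a contradiction, assume L is regular with pumping length p.
Take w = 0^p 1 0^p, a palindrome of length 2p+1 ≥ p.
Write w = xyz as guaranteed by the lemma, with |xy| ≤ p and |y| ≥ 1.
Since the first p symbols of w are all 0's and |xy| ≤ p, y lies entirely in the leading 0-block: y = 0^k for some k with 1 ≤ k ≤ p.
Pump with i = 2: xy^2z = 0^{p+k} 1 0^p. Its reverse is 0^p 1 0^{p+k}, which differs from xy^2z since k ≥ 1. So xy^2z is not a palindrome and xy^2z ∉ L.
This is a contradiction; hence L is not regular.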